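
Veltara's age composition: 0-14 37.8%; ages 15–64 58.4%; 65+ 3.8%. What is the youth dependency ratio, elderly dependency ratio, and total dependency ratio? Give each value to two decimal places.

Youth dependency ratio: 64.73
Old-age dependency ratio: 6.51
Total dependency ratio: 71.23

Youth dependency ratio = 37.8 / 58.4 × 100 = 64.73
Old-age dependency ratio = 3.8 / 58.4 × 100 = 6.51
Total dependency ratio = (37.8 + 3.8) / 58.4 × 100 = 41.6 / 58.4 × 100 = 71.23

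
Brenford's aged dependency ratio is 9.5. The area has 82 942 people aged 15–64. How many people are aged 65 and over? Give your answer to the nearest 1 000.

Aged 65 and over: 8 000

Old-age dependency ratio = elderly / working-age × 100
9.5 = E / 82 942 × 100
⇒ 8 000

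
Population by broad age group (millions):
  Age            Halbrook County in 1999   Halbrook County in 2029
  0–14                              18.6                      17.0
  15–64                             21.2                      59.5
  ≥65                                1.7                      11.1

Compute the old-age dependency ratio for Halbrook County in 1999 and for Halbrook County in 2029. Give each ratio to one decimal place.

Halbrook County in 1999: 8.0
Halbrook County in 2029: 18.7

Halbrook County in 1999: 1.7 / 21.2 × 100 = 8.0
Halbrook County in 2029: 11.1 / 59.5 × 100 = 18.7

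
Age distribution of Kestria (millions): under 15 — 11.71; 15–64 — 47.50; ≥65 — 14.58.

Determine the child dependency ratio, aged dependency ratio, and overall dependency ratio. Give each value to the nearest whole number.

Youth dependency ratio = 11.71 / 47.50 × 100 = 25
Old-age dependency ratio = 14.58 / 47.50 × 100 = 31
Total dependency ratio = (11.71 + 14.58) / 47.50 × 100 = 26.29 / 47.50 × 100 = 55

Youth dependency ratio: 25
Old-age dependency ratio: 31
Total dependency ratio: 55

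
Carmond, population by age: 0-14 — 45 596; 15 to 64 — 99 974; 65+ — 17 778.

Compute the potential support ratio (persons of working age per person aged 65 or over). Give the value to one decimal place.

Potential support ratio = 99 974 / 17 778 = 5.6

Potential support ratio: 5.6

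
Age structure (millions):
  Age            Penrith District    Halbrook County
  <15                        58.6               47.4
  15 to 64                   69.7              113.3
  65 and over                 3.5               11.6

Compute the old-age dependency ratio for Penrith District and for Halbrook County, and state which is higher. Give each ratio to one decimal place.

Penrith District: 3.5 / 69.7 × 100 = 5.0
Halbrook County: 11.6 / 113.3 × 100 = 10.2

Penrith District: 5.0
Halbrook County: 10.2
Higher: Halbrook County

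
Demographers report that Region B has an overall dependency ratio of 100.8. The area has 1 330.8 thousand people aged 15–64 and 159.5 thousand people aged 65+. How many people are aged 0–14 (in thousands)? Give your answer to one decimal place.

Aged 0–14: 1 181.9

Total dependency ratio = (youth + elderly) / working-age × 100
100.8 = (Y + 159.5) / 1 330.8 × 100
⇒ 1 181.9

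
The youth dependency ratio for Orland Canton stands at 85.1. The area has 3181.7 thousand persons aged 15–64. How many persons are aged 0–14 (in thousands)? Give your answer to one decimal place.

Youth dependency ratio = youth / working-age × 100
85.1 = Y / 3181.7 × 100
⇒ 2707.6

Aged 0–14: 2707.6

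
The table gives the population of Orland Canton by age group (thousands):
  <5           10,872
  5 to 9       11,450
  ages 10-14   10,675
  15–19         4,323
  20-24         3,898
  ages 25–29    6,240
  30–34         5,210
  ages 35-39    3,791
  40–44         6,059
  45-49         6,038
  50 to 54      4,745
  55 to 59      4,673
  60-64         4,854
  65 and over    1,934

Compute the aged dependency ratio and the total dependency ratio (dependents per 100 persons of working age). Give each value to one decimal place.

0–14: 10,872 + 11,450 + 10,675 = 32,997
15–64: 4,323 + 3,898 + 6,240 + 5,210 + 3,791 + 6,059 + 6,038 + 4,745 + 4,673 + 4,854 = 49,831
65+: 1,934
Old-age dependency ratio = 1,934 / 49,831 × 100 = 3.9
Total dependency ratio = (32,997 + 1,934) / 49,831 × 100 = 34,931 / 49,831 × 100 = 70.1

Old-age dependency ratio: 3.9
Total dependency ratio: 70.1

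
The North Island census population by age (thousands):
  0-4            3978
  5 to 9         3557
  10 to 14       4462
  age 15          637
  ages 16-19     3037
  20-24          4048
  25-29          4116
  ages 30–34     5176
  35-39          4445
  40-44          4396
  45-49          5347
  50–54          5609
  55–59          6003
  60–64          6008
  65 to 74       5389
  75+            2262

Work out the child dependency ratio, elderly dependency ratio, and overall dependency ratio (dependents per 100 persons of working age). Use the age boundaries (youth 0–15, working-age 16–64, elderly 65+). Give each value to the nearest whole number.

Youth dependency ratio: 26
Old-age dependency ratio: 16
Total dependency ratio: 42

0–15: 3978 + 3557 + 4462 + 637 = 12634
16–64: 3037 + 4048 + 4116 + 5176 + 4445 + 4396 + 5347 + 5609 + 6003 + 6008 = 48185
65+: 5389 + 2262 = 7651
Youth dependency ratio = 12634 / 48185 × 100 = 26
Old-age dependency ratio = 7651 / 48185 × 100 = 16
Total dependency ratio = (12634 + 7651) / 48185 × 100 = 20285 / 48185 × 100 = 42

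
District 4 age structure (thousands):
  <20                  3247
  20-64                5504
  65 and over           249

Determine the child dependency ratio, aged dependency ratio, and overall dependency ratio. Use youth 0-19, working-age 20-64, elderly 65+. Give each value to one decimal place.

Youth dependency ratio: 59.0
Old-age dependency ratio: 4.5
Total dependency ratio: 63.5

Youth dependency ratio = 3247 / 5504 × 100 = 59.0
Old-age dependency ratio = 249 / 5504 × 100 = 4.5
Total dependency ratio = (3247 + 249) / 5504 × 100 = 3496 / 5504 × 100 = 63.5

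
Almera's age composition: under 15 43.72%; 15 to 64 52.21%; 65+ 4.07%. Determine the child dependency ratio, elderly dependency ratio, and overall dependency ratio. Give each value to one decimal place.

Youth dependency ratio: 83.7
Old-age dependency ratio: 7.8
Total dependency ratio: 91.5

Youth dependency ratio = 43.72 / 52.21 × 100 = 83.7
Old-age dependency ratio = 4.07 / 52.21 × 100 = 7.8
Total dependency ratio = (43.72 + 4.07) / 52.21 × 100 = 47.79 / 52.21 × 100 = 91.5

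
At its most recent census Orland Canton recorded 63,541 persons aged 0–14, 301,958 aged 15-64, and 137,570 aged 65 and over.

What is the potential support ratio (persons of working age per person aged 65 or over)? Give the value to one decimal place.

Potential support ratio: 2.2

Potential support ratio = 301,958 / 137,570 = 2.2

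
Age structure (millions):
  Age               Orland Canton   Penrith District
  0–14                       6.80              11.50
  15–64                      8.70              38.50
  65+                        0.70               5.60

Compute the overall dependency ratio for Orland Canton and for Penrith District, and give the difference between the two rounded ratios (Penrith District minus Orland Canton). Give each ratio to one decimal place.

Orland Canton: (6.80 + 0.70) / 8.70 × 100 = 7.50 / 8.70 × 100 = 86.2
Penrith District: (11.50 + 5.60) / 38.50 × 100 = 17.10 / 38.50 × 100 = 44.4

Orland Canton: 86.2
Penrith District: 44.4
Difference: -41.8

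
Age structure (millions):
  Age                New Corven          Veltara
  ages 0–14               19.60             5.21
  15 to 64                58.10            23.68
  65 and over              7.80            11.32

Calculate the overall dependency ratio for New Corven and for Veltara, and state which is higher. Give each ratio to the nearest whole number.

New Corven: (19.60 + 7.80) / 58.10 × 100 = 27.40 / 58.10 × 100 = 47
Veltara: (5.21 + 11.32) / 23.68 × 100 = 16.53 / 23.68 × 100 = 70

New Corven: 47
Veltara: 70
Higher: Veltara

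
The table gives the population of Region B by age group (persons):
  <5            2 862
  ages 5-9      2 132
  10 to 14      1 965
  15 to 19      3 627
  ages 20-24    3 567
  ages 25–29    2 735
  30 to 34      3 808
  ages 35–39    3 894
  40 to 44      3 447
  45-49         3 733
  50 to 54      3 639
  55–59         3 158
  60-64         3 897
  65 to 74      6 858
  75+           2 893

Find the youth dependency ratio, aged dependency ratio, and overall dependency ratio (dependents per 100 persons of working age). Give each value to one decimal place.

0–14: 2 862 + 2 132 + 1 965 = 6 959
15–64: 3 627 + 3 567 + 2 735 + 3 808 + 3 894 + 3 447 + 3 733 + 3 639 + 3 158 + 3 897 = 35 505
65+: 6 858 + 2 893 = 9 751
Youth dependency ratio = 6 959 / 35 505 × 100 = 19.6
Old-age dependency ratio = 9 751 / 35 505 × 100 = 27.5
Total dependency ratio = (6 959 + 9 751) / 35 505 × 100 = 16 710 / 35 505 × 100 = 47.1

Youth dependency ratio: 19.6
Old-age dependency ratio: 27.5
Total dependency ratio: 47.1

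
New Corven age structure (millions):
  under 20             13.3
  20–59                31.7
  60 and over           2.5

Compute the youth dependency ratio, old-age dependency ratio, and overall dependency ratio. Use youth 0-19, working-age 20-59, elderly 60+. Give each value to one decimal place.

Youth dependency ratio: 42.0
Old-age dependency ratio: 7.9
Total dependency ratio: 49.8

Youth dependency ratio = 13.3 / 31.7 × 100 = 42.0
Old-age dependency ratio = 2.5 / 31.7 × 100 = 7.9
Total dependency ratio = (13.3 + 2.5) / 31.7 × 100 = 15.8 / 31.7 × 100 = 49.8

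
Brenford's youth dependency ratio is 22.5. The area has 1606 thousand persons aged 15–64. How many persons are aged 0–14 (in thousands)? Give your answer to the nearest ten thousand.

Aged 0–14: 360

Youth dependency ratio = youth / working-age × 100
22.5 = Y / 1606 × 100
⇒ 360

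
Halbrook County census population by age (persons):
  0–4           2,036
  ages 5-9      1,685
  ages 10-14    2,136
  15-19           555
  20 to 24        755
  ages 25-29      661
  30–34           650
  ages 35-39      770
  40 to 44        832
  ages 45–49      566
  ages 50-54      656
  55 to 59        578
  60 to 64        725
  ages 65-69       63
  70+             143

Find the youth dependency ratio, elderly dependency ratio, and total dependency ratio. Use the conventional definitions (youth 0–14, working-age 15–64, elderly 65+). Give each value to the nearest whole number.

0–14: 2,036 + 1,685 + 2,136 = 5,857
15–64: 555 + 755 + 661 + 650 + 770 + 832 + 566 + 656 + 578 + 725 = 6,748
65+: 63 + 143 = 206
Youth dependency ratio = 5,857 / 6,748 × 100 = 87
Old-age dependency ratio = 206 / 6,748 × 100 = 3
Total dependency ratio = (5,857 + 206) / 6,748 × 100 = 6,063 / 6,748 × 100 = 90

Youth dependency ratio: 87
Old-age dependency ratio: 3
Total dependency ratio: 90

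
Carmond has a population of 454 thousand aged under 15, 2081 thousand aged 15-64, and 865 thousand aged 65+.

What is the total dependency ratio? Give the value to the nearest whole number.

Total dependency ratio = (454 + 865) / 2081 × 100 = 1319 / 2081 × 100 = 63

Total dependency ratio: 63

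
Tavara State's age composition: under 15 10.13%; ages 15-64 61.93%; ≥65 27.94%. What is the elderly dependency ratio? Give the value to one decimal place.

Old-age dependency ratio = 27.94 / 61.93 × 100 = 45.1

Old-age dependency ratio: 45.1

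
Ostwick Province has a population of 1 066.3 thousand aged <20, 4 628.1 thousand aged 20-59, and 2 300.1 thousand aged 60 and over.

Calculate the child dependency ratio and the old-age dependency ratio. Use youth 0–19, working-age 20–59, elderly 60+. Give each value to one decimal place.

Youth dependency ratio = 1 066.3 / 4 628.1 × 100 = 23.0
Old-age dependency ratio = 2 300.1 / 4 628.1 × 100 = 49.7

Youth dependency ratio: 23.0
Old-age dependency ratio: 49.7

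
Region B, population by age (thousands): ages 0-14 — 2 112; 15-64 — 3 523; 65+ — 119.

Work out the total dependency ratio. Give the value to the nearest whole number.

Total dependency ratio = (2 112 + 119) / 3 523 × 100 = 2 231 / 3 523 × 100 = 63

Total dependency ratio: 63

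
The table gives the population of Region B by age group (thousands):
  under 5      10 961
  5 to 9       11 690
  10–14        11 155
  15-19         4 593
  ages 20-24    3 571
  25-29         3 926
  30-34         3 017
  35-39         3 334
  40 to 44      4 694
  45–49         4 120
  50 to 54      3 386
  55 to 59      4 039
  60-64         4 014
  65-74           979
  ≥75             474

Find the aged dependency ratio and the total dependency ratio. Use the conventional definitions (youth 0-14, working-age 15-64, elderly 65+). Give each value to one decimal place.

0–14: 10 961 + 11 690 + 11 155 = 33 806
15–64: 4 593 + 3 571 + 3 926 + 3 017 + 3 334 + 4 694 + 4 120 + 3 386 + 4 039 + 4 014 = 38 694
65+: 979 + 474 = 1 453
Old-age dependency ratio = 1 453 / 38 694 × 100 = 3.8
Total dependency ratio = (33 806 + 1 453) / 38 694 × 100 = 35 259 / 38 694 × 100 = 91.1

Old-age dependency ratio: 3.8
Total dependency ratio: 91.1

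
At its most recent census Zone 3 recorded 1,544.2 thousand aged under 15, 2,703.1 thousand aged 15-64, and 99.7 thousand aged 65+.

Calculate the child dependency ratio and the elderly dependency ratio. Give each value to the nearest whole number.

Youth dependency ratio: 57
Old-age dependency ratio: 4

Youth dependency ratio = 1,544.2 / 2,703.1 × 100 = 57
Old-age dependency ratio = 99.7 / 2,703.1 × 100 = 4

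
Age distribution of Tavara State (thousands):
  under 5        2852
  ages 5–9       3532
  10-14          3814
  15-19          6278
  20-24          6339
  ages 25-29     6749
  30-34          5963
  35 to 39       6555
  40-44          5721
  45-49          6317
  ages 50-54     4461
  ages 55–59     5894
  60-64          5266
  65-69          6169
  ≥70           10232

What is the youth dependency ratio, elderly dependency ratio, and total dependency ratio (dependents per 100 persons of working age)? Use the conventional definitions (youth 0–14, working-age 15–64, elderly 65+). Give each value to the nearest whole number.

Youth dependency ratio: 17
Old-age dependency ratio: 28
Total dependency ratio: 45

0–14: 2852 + 3532 + 3814 = 10198
15–64: 6278 + 6339 + 6749 + 5963 + 6555 + 5721 + 6317 + 4461 + 5894 + 5266 = 59543
65+: 6169 + 10232 = 16401
Youth dependency ratio = 10198 / 59543 × 100 = 17
Old-age dependency ratio = 16401 / 59543 × 100 = 28
Total dependency ratio = (10198 + 16401) / 59543 × 100 = 26599 / 59543 × 100 = 45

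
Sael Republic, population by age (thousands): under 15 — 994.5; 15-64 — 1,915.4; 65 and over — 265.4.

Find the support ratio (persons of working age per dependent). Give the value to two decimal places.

Support ratio = 1,915.4 / (994.5 + 265.4) = 1,915.4 / 1,259.9 = 1.52

Support ratio: 1.52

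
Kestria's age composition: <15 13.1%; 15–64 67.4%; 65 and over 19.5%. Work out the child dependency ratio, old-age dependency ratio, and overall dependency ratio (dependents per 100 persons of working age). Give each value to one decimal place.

Youth dependency ratio: 19.4
Old-age dependency ratio: 28.9
Total dependency ratio: 48.4

Youth dependency ratio = 13.1 / 67.4 × 100 = 19.4
Old-age dependency ratio = 19.5 / 67.4 × 100 = 28.9
Total dependency ratio = (13.1 + 19.5) / 67.4 × 100 = 32.6 / 67.4 × 100 = 48.4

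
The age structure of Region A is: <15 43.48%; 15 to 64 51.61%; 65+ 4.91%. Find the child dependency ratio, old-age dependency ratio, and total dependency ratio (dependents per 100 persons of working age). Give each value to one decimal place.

Youth dependency ratio: 84.2
Old-age dependency ratio: 9.5
Total dependency ratio: 93.8

Youth dependency ratio = 43.48 / 51.61 × 100 = 84.2
Old-age dependency ratio = 4.91 / 51.61 × 100 = 9.5
Total dependency ratio = (43.48 + 4.91) / 51.61 × 100 = 48.39 / 51.61 × 100 = 93.8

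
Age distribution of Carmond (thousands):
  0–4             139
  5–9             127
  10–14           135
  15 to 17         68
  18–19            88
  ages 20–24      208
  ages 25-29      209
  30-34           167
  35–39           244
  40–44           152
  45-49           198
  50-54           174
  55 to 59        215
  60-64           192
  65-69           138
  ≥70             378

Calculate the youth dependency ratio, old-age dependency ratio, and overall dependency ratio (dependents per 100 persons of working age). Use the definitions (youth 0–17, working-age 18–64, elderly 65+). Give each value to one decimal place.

Youth dependency ratio: 25.4
Old-age dependency ratio: 27.9
Total dependency ratio: 53.3

0–17: 139 + 127 + 135 + 68 = 469
18–64: 88 + 208 + 209 + 167 + 244 + 152 + 198 + 174 + 215 + 192 = 1 847
65+: 138 + 378 = 516
Youth dependency ratio = 469 / 1 847 × 100 = 25.4
Old-age dependency ratio = 516 / 1 847 × 100 = 27.9
Total dependency ratio = (469 + 516) / 1 847 × 100 = 985 / 1 847 × 100 = 53.3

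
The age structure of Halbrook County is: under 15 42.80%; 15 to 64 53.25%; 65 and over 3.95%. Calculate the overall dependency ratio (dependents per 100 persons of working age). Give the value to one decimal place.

Total dependency ratio: 87.8

Total dependency ratio = (42.80 + 3.95) / 53.25 × 100 = 46.75 / 53.25 × 100 = 87.8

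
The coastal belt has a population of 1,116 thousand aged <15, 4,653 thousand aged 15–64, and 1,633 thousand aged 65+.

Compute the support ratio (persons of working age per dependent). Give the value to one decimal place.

Support ratio: 1.7

Support ratio = 4,653 / (1,116 + 1,633) = 4,653 / 2,749 = 1.7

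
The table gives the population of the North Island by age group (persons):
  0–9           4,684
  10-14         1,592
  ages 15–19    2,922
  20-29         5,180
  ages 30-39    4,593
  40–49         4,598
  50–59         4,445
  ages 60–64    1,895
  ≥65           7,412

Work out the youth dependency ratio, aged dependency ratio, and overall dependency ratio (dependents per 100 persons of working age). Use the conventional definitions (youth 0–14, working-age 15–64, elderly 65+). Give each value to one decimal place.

0–14: 4,684 + 1,592 = 6,276
15–64: 2,922 + 5,180 + 4,593 + 4,598 + 4,445 + 1,895 = 23,633
65+: 7,412
Youth dependency ratio = 6,276 / 23,633 × 100 = 26.6
Old-age dependency ratio = 7,412 / 23,633 × 100 = 31.4
Total dependency ratio = (6,276 + 7,412) / 23,633 × 100 = 13,688 / 23,633 × 100 = 57.9

Youth dependency ratio: 26.6
Old-age dependency ratio: 31.4
Total dependency ratio: 57.9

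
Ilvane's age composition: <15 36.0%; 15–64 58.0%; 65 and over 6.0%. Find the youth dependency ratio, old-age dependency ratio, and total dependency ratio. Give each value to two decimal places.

Youth dependency ratio: 62.07
Old-age dependency ratio: 10.34
Total dependency ratio: 72.41

Youth dependency ratio = 36.0 / 58.0 × 100 = 62.07
Old-age dependency ratio = 6.0 / 58.0 × 100 = 10.34
Total dependency ratio = (36.0 + 6.0) / 58.0 × 100 = 42.0 / 58.0 × 100 = 72.41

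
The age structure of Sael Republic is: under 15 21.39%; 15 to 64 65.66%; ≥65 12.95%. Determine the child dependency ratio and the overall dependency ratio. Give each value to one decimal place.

Youth dependency ratio = 21.39 / 65.66 × 100 = 32.6
Total dependency ratio = (21.39 + 12.95) / 65.66 × 100 = 34.34 / 65.66 × 100 = 52.3

Youth dependency ratio: 32.6
Total dependency ratio: 52.3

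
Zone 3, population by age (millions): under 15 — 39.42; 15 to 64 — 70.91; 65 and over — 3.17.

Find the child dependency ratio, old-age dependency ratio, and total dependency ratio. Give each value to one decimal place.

Youth dependency ratio = 39.42 / 70.91 × 100 = 55.6
Old-age dependency ratio = 3.17 / 70.91 × 100 = 4.5
Total dependency ratio = (39.42 + 3.17) / 70.91 × 100 = 42.59 / 70.91 × 100 = 60.1

Youth dependency ratio: 55.6
Old-age dependency ratio: 4.5
Total dependency ratio: 60.1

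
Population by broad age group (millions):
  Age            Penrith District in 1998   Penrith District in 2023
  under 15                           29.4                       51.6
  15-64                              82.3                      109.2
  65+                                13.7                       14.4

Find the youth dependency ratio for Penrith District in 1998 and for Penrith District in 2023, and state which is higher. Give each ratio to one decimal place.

Penrith District in 1998: 35.7
Penrith District in 2023: 47.3
Higher: Penrith District in 2023

Penrith District in 1998: 29.4 / 82.3 × 100 = 35.7
Penrith District in 2023: 51.6 / 109.2 × 100 = 47.3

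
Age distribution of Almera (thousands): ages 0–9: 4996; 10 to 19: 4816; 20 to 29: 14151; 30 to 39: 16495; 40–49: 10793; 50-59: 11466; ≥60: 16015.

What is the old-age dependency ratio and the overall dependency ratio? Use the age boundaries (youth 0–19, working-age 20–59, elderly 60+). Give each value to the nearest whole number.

Old-age dependency ratio: 30
Total dependency ratio: 49

0–19: 4996 + 4816 = 9812
20–59: 14151 + 16495 + 10793 + 11466 = 52905
60+: 16015
Old-age dependency ratio = 16015 / 52905 × 100 = 30
Total dependency ratio = (9812 + 16015) / 52905 × 100 = 25827 / 52905 × 100 = 49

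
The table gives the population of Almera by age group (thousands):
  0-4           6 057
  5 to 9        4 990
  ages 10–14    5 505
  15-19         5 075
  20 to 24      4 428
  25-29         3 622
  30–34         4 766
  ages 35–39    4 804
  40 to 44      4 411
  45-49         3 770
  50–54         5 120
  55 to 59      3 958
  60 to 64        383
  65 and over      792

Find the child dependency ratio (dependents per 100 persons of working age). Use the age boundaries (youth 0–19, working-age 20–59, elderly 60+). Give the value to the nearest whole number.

0–19: 6 057 + 4 990 + 5 505 + 5 075 = 21 627
20–59: 4 428 + 3 622 + 4 766 + 4 804 + 4 411 + 3 770 + 5 120 + 3 958 = 34 879
60+: 383 + 792 = 1 175
Youth dependency ratio = 21 627 / 34 879 × 100 = 62

Youth dependency ratio: 62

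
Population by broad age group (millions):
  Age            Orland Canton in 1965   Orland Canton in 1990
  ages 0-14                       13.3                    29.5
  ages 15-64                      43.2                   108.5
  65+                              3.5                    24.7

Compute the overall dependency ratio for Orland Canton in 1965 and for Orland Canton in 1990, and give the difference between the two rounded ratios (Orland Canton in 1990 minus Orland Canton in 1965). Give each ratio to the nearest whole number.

Orland Canton in 1965: 39
Orland Canton in 1990: 50
Difference: +11

Orland Canton in 1965: (13.3 + 3.5) / 43.2 × 100 = 16.8 / 43.2 × 100 = 39
Orland Canton in 1990: (29.5 + 24.7) / 108.5 × 100 = 54.2 / 108.5 × 100 = 50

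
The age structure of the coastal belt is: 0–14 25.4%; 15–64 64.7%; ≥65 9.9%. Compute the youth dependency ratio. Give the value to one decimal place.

Youth dependency ratio: 39.3

Youth dependency ratio = 25.4 / 64.7 × 100 = 39.3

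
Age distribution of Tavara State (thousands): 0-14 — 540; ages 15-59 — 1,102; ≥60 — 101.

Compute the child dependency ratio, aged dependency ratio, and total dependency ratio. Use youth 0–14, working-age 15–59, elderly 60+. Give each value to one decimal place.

Youth dependency ratio = 540 / 1,102 × 100 = 49.0
Old-age dependency ratio = 101 / 1,102 × 100 = 9.2
Total dependency ratio = (540 + 101) / 1,102 × 100 = 641 / 1,102 × 100 = 58.2

Youth dependency ratio: 49.0
Old-age dependency ratio: 9.2
Total dependency ratio: 58.2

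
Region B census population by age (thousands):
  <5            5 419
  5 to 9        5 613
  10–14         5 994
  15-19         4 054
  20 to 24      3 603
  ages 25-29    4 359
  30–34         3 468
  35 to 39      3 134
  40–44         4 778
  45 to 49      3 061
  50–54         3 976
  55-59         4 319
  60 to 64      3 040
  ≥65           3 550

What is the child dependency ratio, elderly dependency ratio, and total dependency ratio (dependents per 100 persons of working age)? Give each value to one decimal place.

0–14: 5 419 + 5 613 + 5 994 = 17 026
15–64: 4 054 + 3 603 + 4 359 + 3 468 + 3 134 + 4 778 + 3 061 + 3 976 + 4 319 + 3 040 = 37 792
65+: 3 550
Youth dependency ratio = 17 026 / 37 792 × 100 = 45.1
Old-age dependency ratio = 3 550 / 37 792 × 100 = 9.4
Total dependency ratio = (17 026 + 3 550) / 37 792 × 100 = 20 576 / 37 792 × 100 = 54.4

Youth dependency ratio: 45.1
Old-age dependency ratio: 9.4
Total dependency ratio: 54.4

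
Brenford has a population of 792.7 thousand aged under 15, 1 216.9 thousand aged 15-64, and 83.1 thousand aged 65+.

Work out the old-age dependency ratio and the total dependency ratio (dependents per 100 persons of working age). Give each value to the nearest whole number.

Old-age dependency ratio = 83.1 / 1 216.9 × 100 = 7
Total dependency ratio = (792.7 + 83.1) / 1 216.9 × 100 = 875.8 / 1 216.9 × 100 = 72

Old-age dependency ratio: 7
Total dependency ratio: 72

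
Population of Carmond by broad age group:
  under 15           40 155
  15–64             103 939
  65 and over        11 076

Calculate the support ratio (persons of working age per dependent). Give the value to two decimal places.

Support ratio = 103 939 / (40 155 + 11 076) = 103 939 / 51 231 = 2.03

Support ratio: 2.03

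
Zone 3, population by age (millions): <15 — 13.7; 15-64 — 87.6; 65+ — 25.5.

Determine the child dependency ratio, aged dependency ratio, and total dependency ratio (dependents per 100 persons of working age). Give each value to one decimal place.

Youth dependency ratio: 15.6
Old-age dependency ratio: 29.1
Total dependency ratio: 44.7

Youth dependency ratio = 13.7 / 87.6 × 100 = 15.6
Old-age dependency ratio = 25.5 / 87.6 × 100 = 29.1
Total dependency ratio = (13.7 + 25.5) / 87.6 × 100 = 39.2 / 87.6 × 100 = 44.7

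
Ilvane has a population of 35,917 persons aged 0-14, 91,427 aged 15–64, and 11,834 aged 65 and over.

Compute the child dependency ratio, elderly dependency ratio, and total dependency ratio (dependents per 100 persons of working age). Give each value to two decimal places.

Youth dependency ratio: 39.28
Old-age dependency ratio: 12.94
Total dependency ratio: 52.23

Youth dependency ratio = 35,917 / 91,427 × 100 = 39.28
Old-age dependency ratio = 11,834 / 91,427 × 100 = 12.94
Total dependency ratio = (35,917 + 11,834) / 91,427 × 100 = 47,751 / 91,427 × 100 = 52.23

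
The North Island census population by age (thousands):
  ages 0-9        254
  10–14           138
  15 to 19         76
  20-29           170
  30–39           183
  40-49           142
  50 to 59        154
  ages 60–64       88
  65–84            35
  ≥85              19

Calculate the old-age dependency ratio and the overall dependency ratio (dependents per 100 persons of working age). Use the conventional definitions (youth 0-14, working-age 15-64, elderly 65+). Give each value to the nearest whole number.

0–14: 254 + 138 = 392
15–64: 76 + 170 + 183 + 142 + 154 + 88 = 813
65+: 35 + 19 = 54
Old-age dependency ratio = 54 / 813 × 100 = 7
Total dependency ratio = (392 + 54) / 813 × 100 = 446 / 813 × 100 = 55

Old-age dependency ratio: 7
Total dependency ratio: 55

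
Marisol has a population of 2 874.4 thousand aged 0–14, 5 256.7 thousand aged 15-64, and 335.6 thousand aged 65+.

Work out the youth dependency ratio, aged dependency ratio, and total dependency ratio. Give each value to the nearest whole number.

Youth dependency ratio = 2 874.4 / 5 256.7 × 100 = 55
Old-age dependency ratio = 335.6 / 5 256.7 × 100 = 6
Total dependency ratio = (2 874.4 + 335.6) / 5 256.7 × 100 = 3 210.0 / 5 256.7 × 100 = 61

Youth dependency ratio: 55
Old-age dependency ratio: 6
Total dependency ratio: 61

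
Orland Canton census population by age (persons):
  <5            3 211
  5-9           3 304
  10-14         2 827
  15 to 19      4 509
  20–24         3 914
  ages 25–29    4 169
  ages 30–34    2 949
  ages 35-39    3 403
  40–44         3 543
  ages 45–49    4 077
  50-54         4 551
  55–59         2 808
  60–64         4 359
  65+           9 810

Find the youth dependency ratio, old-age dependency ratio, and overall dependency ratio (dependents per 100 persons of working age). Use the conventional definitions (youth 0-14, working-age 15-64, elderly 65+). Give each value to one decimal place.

Youth dependency ratio: 24.4
Old-age dependency ratio: 25.6
Total dependency ratio: 50.0

0–14: 3 211 + 3 304 + 2 827 = 9 342
15–64: 4 509 + 3 914 + 4 169 + 2 949 + 3 403 + 3 543 + 4 077 + 4 551 + 2 808 + 4 359 = 38 282
65+: 9 810
Youth dependency ratio = 9 342 / 38 282 × 100 = 24.4
Old-age dependency ratio = 9 810 / 38 282 × 100 = 25.6
Total dependency ratio = (9 342 + 9 810) / 38 282 × 100 = 19 152 / 38 282 × 100 = 50.0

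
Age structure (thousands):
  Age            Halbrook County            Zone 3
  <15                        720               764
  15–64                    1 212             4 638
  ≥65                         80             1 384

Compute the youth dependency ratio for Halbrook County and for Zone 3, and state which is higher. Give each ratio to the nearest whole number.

Halbrook County: 720 / 1 212 × 100 = 59
Zone 3: 764 / 4 638 × 100 = 16

Halbrook County: 59
Zone 3: 16
Higher: Halbrook County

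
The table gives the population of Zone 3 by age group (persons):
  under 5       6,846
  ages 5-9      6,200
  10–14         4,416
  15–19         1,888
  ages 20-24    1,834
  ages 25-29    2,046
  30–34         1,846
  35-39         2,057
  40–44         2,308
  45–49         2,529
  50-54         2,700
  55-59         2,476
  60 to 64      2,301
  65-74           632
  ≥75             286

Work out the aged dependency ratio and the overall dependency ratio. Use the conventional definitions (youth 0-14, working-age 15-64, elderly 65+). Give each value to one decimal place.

Old-age dependency ratio: 4.2
Total dependency ratio: 83.6

0–14: 6,846 + 6,200 + 4,416 = 17,462
15–64: 1,888 + 1,834 + 2,046 + 1,846 + 2,057 + 2,308 + 2,529 + 2,700 + 2,476 + 2,301 = 21,985
65+: 632 + 286 = 918
Old-age dependency ratio = 918 / 21,985 × 100 = 4.2
Total dependency ratio = (17,462 + 918) / 21,985 × 100 = 18,380 / 21,985 × 100 = 83.6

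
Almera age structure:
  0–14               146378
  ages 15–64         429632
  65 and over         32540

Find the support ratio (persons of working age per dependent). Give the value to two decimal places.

Support ratio: 2.40

Support ratio = 429632 / (146378 + 32540) = 429632 / 178918 = 2.40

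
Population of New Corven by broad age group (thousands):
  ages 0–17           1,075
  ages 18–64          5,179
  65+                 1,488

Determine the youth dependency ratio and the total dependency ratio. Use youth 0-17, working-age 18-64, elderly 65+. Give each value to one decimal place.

Youth dependency ratio: 20.8
Total dependency ratio: 49.5

Youth dependency ratio = 1,075 / 5,179 × 100 = 20.8
Total dependency ratio = (1,075 + 1,488) / 5,179 × 100 = 2,563 / 5,179 × 100 = 49.5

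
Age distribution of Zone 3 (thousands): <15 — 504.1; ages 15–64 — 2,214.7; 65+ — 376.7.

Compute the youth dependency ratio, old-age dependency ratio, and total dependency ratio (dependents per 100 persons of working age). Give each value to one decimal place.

Youth dependency ratio: 22.8
Old-age dependency ratio: 17.0
Total dependency ratio: 39.8

Youth dependency ratio = 504.1 / 2,214.7 × 100 = 22.8
Old-age dependency ratio = 376.7 / 2,214.7 × 100 = 17.0
Total dependency ratio = (504.1 + 376.7) / 2,214.7 × 100 = 880.8 / 2,214.7 × 100 = 39.8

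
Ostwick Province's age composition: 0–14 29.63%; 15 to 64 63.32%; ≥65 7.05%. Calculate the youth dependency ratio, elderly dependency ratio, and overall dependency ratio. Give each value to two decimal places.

Youth dependency ratio: 46.79
Old-age dependency ratio: 11.13
Total dependency ratio: 57.93

Youth dependency ratio = 29.63 / 63.32 × 100 = 46.79
Old-age dependency ratio = 7.05 / 63.32 × 100 = 11.13
Total dependency ratio = (29.63 + 7.05) / 63.32 × 100 = 36.68 / 63.32 × 100 = 57.93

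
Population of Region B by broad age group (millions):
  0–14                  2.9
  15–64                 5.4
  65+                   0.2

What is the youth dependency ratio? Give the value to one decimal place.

Youth dependency ratio: 53.7

Youth dependency ratio = 2.9 / 5.4 × 100 = 53.7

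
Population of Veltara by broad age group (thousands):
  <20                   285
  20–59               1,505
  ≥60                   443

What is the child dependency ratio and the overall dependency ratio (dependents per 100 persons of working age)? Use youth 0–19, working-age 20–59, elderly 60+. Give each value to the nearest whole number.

Youth dependency ratio: 19
Total dependency ratio: 48

Youth dependency ratio = 285 / 1,505 × 100 = 19
Total dependency ratio = (285 + 443) / 1,505 × 100 = 728 / 1,505 × 100 = 48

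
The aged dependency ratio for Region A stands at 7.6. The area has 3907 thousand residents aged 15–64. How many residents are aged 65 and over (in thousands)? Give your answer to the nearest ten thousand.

Old-age dependency ratio = elderly / working-age × 100
7.6 = E / 3907 × 100
⇒ 300

Aged 65 and over: 300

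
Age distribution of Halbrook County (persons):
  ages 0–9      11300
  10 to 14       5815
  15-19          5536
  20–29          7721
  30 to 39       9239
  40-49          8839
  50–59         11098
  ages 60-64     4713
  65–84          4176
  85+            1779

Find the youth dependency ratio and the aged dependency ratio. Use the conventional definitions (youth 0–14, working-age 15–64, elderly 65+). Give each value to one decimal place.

0–14: 11300 + 5815 = 17115
15–64: 5536 + 7721 + 9239 + 8839 + 11098 + 4713 = 47146
65+: 4176 + 1779 = 5955
Youth dependency ratio = 17115 / 47146 × 100 = 36.3
Old-age dependency ratio = 5955 / 47146 × 100 = 12.6

Youth dependency ratio: 36.3
Old-age dependency ratio: 12.6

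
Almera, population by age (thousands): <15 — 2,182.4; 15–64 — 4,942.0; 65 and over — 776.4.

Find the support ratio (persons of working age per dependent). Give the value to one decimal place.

Support ratio = 4,942.0 / (2,182.4 + 776.4) = 4,942.0 / 2,958.8 = 1.7

Support ratio: 1.7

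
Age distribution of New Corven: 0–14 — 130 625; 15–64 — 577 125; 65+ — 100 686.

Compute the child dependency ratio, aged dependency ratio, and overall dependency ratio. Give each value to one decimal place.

Youth dependency ratio: 22.6
Old-age dependency ratio: 17.4
Total dependency ratio: 40.1

Youth dependency ratio = 130 625 / 577 125 × 100 = 22.6
Old-age dependency ratio = 100 686 / 577 125 × 100 = 17.4
Total dependency ratio = (130 625 + 100 686) / 577 125 × 100 = 231 311 / 577 125 × 100 = 40.1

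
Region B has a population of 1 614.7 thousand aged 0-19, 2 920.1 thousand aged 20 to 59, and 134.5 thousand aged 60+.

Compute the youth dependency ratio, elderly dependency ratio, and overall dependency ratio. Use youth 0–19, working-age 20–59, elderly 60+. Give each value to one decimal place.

Youth dependency ratio = 1 614.7 / 2 920.1 × 100 = 55.3
Old-age dependency ratio = 134.5 / 2 920.1 × 100 = 4.6
Total dependency ratio = (1 614.7 + 134.5) / 2 920.1 × 100 = 1 749.2 / 2 920.1 × 100 = 59.9

Youth dependency ratio: 55.3
Old-age dependency ratio: 4.6
Total dependency ratio: 59.9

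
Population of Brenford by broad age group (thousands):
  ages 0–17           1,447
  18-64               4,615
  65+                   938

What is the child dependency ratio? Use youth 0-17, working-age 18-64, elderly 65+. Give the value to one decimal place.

Youth dependency ratio = 1,447 / 4,615 × 100 = 31.4

Youth dependency ratio: 31.4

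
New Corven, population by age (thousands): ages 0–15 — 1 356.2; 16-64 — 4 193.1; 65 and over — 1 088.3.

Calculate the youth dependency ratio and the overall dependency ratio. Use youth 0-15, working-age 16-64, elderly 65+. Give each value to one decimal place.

Youth dependency ratio: 32.3
Total dependency ratio: 58.3

Youth dependency ratio = 1 356.2 / 4 193.1 × 100 = 32.3
Total dependency ratio = (1 356.2 + 1 088.3) / 4 193.1 × 100 = 2 444.5 / 4 193.1 × 100 = 58.3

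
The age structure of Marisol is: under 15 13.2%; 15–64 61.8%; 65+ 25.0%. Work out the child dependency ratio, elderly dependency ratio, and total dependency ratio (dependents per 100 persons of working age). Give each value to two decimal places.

Youth dependency ratio: 21.36
Old-age dependency ratio: 40.45
Total dependency ratio: 61.81

Youth dependency ratio = 13.2 / 61.8 × 100 = 21.36
Old-age dependency ratio = 25.0 / 61.8 × 100 = 40.45
Total dependency ratio = (13.2 + 25.0) / 61.8 × 100 = 38.2 / 61.8 × 100 = 61.81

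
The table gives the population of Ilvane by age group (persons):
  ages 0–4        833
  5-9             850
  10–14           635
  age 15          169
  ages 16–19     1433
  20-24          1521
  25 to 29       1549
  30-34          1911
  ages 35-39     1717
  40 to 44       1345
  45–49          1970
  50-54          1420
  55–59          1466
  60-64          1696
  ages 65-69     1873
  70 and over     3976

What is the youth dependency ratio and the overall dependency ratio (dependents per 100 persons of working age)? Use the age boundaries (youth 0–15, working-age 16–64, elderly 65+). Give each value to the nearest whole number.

Youth dependency ratio: 16
Total dependency ratio: 52

0–15: 833 + 850 + 635 + 169 = 2487
16–64: 1433 + 1521 + 1549 + 1911 + 1717 + 1345 + 1970 + 1420 + 1466 + 1696 = 16028
65+: 1873 + 3976 = 5849
Youth dependency ratio = 2487 / 16028 × 100 = 16
Total dependency ratio = (2487 + 5849) / 16028 × 100 = 8336 / 16028 × 100 = 52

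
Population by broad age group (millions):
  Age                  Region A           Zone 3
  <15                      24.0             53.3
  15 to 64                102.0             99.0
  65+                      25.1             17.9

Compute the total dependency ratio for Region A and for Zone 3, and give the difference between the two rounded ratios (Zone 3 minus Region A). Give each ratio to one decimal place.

Region A: 48.1
Zone 3: 71.9
Difference: +23.8

Region A: (24.0 + 25.1) / 102.0 × 100 = 49.1 / 102.0 × 100 = 48.1
Zone 3: (53.3 + 17.9) / 99.0 × 100 = 71.2 / 99.0 × 100 = 71.9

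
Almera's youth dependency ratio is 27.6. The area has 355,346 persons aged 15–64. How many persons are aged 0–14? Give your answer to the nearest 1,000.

Youth dependency ratio = youth / working-age × 100
27.6 = Y / 355,346 × 100
⇒ 98,000

Aged 0–14: 98,000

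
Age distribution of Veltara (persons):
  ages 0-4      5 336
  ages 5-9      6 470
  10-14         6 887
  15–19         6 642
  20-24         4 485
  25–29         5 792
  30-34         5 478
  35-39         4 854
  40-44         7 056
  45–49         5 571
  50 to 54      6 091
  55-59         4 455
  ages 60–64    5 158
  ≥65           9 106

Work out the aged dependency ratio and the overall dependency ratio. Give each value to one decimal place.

Old-age dependency ratio: 16.4
Total dependency ratio: 50.0

0–14: 5 336 + 6 470 + 6 887 = 18 693
15–64: 6 642 + 4 485 + 5 792 + 5 478 + 4 854 + 7 056 + 5 571 + 6 091 + 4 455 + 5 158 = 55 582
65+: 9 106
Old-age dependency ratio = 9 106 / 55 582 × 100 = 16.4
Total dependency ratio = (18 693 + 9 106) / 55 582 × 100 = 27 799 / 55 582 × 100 = 50.0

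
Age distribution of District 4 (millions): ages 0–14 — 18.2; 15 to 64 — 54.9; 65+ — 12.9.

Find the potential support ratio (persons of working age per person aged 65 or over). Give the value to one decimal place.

Potential support ratio = 54.9 / 12.9 = 4.3

Potential support ratio: 4.3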